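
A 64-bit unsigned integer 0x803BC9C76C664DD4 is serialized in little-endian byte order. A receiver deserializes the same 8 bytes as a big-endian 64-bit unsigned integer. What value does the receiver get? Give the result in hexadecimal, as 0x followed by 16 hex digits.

Stored little-endian, the bytes at ascending addresses are D4 4D 66 6C C7 C9 3B 80.
Read back as big-endian, the last byte is least significant, giving 0xD44D666CC7C93B80.

0xD44D666CC7C93B80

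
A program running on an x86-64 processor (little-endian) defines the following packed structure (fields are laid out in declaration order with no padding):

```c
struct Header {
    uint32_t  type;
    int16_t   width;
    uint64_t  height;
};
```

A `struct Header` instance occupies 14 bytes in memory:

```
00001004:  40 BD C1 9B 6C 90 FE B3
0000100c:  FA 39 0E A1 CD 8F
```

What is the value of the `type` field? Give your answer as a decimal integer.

`type` is the first field, at byte offset 0, occupying 4 bytes.
Bytes at offsets 0..3: 40 BD C1 9B.
Little-endian: lowest address holds the least-significant byte.
Reassemble most-significant byte first: 9B C1 BD 40 → 0x9BC1BD40.
0x9BC1BD40 = 2613165376.

2613165376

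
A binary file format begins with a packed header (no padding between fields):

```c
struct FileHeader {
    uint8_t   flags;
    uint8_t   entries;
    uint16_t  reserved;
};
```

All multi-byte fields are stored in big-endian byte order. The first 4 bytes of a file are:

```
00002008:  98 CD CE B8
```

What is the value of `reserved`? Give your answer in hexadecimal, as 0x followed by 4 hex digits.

0xCEB8

`reserved` follows `flags` (1 B), `entries` (1 B), so it starts at offset 1 + 1 = 2 and occupies 2 bytes.
Bytes at offsets 2..3: CE B8.
Big-endian: lowest address holds the most-significant byte.
The bytes are already most-significant first: 0xCEB8.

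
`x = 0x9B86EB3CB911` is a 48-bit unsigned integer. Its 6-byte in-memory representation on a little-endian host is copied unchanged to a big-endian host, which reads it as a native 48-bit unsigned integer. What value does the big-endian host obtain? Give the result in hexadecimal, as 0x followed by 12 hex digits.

0x11B93CEB869B

Stored little-endian, the bytes at ascending addresses are 11 B9 3C EB 86 9B.
Read back as big-endian, the last byte is least significant, giving 0x11B93CEB869B.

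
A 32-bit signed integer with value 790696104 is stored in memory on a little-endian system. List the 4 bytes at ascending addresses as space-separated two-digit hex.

A8 10 21 2F

790696104 in hexadecimal, padded to 32 bits, is 0x2F2110A8.
Split into bytes (most-significant first): 2F 21 10 A8.
In little-endian order the low byte comes first in memory.
So at ascending addresses the bytes are A8 10 21 2F.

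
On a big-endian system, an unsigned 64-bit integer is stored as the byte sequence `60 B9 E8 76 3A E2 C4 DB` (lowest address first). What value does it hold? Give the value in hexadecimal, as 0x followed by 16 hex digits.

In big-endian order the high byte comes first in memory.
The bytes are already most-significant first: 0x60B9E8763AE2C4DB.

0x60B9E8763AE2C4DB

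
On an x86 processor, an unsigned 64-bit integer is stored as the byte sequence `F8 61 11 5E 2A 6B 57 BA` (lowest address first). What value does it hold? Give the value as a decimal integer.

13427318643739419128

Little-endian stores the least-significant byte at the lowest address.
Reassemble most-significant byte first: BA 57 6B 2A 5E 11 61 F8 → 0xBA576B2A5E1161F8.
0xBA576B2A5E1161F8 = 13427318643739419128.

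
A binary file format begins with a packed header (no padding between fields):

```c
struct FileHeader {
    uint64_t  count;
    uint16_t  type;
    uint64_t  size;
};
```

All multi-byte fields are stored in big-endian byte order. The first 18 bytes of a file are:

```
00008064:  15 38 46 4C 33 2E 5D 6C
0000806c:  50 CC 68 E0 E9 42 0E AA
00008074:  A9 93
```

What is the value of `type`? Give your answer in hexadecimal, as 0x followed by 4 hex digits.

0x50CC

`type` follows `count` (8 bytes), so it starts at byte offset 8 and occupies 2 bytes.
Bytes at offsets 8..9: 50 CC.
Big-endian stores the most-significant byte at the lowest address.
The bytes are already most-significant first: 0x50CC.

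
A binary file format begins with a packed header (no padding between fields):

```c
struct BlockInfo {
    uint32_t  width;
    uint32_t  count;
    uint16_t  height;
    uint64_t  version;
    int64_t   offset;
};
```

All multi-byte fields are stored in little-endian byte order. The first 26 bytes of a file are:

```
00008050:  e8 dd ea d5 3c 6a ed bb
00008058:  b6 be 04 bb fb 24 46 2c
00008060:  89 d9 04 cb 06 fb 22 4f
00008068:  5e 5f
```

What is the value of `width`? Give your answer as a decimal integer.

3588939240

`width` is the first field, at byte offset 0, occupying 4 bytes.
Bytes at offsets 0..3: E8 DD EA D5.
Little-endian: lowest address holds the least-significant byte.
Reassemble most-significant byte first: D5 EA DD E8 → 0xD5EADDE8.
0xD5EADDE8 = 3588939240.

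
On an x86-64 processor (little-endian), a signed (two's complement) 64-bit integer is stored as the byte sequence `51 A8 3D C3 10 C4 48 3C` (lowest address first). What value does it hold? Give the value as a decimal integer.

Little-endian: lowest address holds the least-significant byte.
Reassemble most-significant byte first: 3C 48 C4 10 C3 3D A8 51 → 0x3C48C410C33DA851.
0x3C48C410C33DA851 = 4343937416872962129.

4343937416872962129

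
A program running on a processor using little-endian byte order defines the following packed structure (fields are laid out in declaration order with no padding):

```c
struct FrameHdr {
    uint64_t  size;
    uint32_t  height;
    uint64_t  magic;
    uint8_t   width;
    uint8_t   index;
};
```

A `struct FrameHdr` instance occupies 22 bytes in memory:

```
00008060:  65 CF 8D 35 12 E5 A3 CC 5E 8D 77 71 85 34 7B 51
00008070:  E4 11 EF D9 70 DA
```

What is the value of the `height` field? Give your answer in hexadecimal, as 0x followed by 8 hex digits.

`height` follows `size` (8 bytes), so it starts at byte offset 8 and occupies 4 bytes.
Bytes at offsets 8..11: 5E 8D 77 71.
In little-endian order the low byte comes first in memory.
Reassemble most-significant byte first: 71 77 8D 5E → 0x71778D5E.

0x71778D5E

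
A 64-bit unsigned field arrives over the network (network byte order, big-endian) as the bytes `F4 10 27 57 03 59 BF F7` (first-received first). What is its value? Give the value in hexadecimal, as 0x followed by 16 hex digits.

0xF41027570359BFF7

Big-endian stores the most-significant byte at the lowest address.
The bytes are already most-significant first: 0xF41027570359BFF7.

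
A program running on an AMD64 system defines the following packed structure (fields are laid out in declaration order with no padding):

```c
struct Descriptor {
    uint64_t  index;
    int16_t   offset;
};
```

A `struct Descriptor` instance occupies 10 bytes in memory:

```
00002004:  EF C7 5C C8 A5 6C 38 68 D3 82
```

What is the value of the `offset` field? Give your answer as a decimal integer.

`offset` follows `index` (8 bytes), so it starts at byte offset 8 and occupies 2 bytes.
Bytes at offsets 8..9: D3 82.
Little-endian stores the least-significant byte at the lowest address.
Reassemble most-significant byte first: 82 D3 → 0x82D3.
Top bit is set, so as a signed 16-bit value this is 0x82D3 − 2^16 = -32045.

-32045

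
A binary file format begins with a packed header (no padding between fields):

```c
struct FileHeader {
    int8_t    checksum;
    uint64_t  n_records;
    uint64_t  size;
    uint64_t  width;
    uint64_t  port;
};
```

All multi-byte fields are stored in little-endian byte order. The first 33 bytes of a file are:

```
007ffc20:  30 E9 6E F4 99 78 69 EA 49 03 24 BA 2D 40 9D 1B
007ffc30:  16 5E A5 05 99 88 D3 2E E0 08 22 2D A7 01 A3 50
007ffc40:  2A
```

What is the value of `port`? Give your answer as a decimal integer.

`port` follows `checksum` (1 B), `n_records` (8 B), `size` (8 B), `width` (8 B), so it starts at offset 1 + 8 + 8 + 8 = 25 and occupies 8 bytes.
Bytes at offsets 25..32: 08 22 2D A7 01 A3 50 2A.
Little-endian stores the least-significant byte at the lowest address.
Reassemble most-significant byte first: 2A 50 A3 01 A7 2D 22 08 → 0x2A50A301A72D2208.
0x2A50A301A72D2208 = 3049116175224873480.

3049116175224873480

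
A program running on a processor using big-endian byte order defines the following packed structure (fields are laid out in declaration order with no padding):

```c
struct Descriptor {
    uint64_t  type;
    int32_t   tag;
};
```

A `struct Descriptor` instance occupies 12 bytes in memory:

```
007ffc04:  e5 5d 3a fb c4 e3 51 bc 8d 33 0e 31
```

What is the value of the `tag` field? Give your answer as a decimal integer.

-1926033871

`tag` follows `type` (8 bytes), so it starts at byte offset 8 and occupies 4 bytes.
Bytes at offsets 8..11: 8D 33 0E 31.
In big-endian order the high byte comes first in memory.
The bytes are already most-significant first: 0x8D330E31.
Top bit is set, so as a signed 32-bit value this is 0x8D330E31 − 2^32 = -1926033871.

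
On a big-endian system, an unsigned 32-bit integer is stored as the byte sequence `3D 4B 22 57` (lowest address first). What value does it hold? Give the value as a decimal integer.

1028334167

Big-endian stores the most-significant byte at the lowest address.
The bytes are already most-significant first: 0x3D4B2257.
0x3D4B2257 = 1028334167.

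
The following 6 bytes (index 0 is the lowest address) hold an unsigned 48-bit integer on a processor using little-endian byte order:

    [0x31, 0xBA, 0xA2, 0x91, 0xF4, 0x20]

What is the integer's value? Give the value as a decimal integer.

Little-endian: lowest address holds the least-significant byte.
Reassemble most-significant byte first: 20 F4 91 A2 BA 31 → 0x20F491A2BA31.
0x20F491A2BA31 = 36234787469873.

36234787469873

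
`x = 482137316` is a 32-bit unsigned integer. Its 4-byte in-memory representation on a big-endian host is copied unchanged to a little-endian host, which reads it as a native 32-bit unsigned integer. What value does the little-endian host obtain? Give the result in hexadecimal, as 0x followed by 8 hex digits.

482137316 in 32-bit hexadecimal is 0x1CBCD4E4.
Stored big-endian, the bytes at ascending addresses are 1C BC D4 E4.
Read back as little-endian, the first byte is least significant, giving 0xE4D4BC1C.

0xE4D4BC1C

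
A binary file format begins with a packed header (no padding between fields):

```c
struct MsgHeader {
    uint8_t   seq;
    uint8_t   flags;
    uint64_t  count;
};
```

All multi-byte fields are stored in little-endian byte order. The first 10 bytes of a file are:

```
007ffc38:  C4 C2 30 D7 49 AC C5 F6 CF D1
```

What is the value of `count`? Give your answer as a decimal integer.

`count` follows `seq` (1 B), `flags` (1 B), so it starts at offset 1 + 1 = 2 and occupies 8 bytes.
Bytes at offsets 2..9: 30 D7 49 AC C5 F6 CF D1.
Little-endian stores the least-significant byte at the lowest address.
Reassemble most-significant byte first: D1 CF F6 C5 AC 49 D7 30 → 0xD1CFF6C5AC49D730.
0xD1CFF6C5AC49D730 = 15118573802965554992.

15118573802965554992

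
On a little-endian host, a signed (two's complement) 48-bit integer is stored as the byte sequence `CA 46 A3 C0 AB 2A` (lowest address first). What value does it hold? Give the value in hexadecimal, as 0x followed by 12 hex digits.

Little-endian: lowest address holds the least-significant byte.
Reassemble most-significant byte first: 2A AB C0 A3 46 CA → 0x2AABC0A346CA.

0x2AABC0A346CA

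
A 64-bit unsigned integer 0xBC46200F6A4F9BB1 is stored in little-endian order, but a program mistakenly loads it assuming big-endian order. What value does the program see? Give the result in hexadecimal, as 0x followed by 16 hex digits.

Stored little-endian, the bytes at ascending addresses are B1 9B 4F 6A 0F 20 46 BC.
Read back as big-endian, the last byte is least significant, giving 0xB19B4F6A0F2046BC.

0xB19B4F6A0F2046BC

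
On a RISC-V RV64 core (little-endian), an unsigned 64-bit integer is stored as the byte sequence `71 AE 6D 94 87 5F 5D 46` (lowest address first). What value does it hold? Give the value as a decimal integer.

Little-endian stores the least-significant byte at the lowest address.
Reassemble most-significant byte first: 46 5D 5F 87 94 6D AE 71 → 0x465D5F87946DAE71.
0x465D5F87946DAE71 = 5070313791404486257.

5070313791404486257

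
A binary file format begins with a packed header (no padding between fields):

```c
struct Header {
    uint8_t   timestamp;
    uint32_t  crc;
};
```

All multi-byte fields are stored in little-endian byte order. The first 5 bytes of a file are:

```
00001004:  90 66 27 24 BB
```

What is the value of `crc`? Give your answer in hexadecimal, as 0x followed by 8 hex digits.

`crc` follows `timestamp` (1 byte), so it starts at byte offset 1 and occupies 4 bytes.
Bytes at offsets 1..4: 66 27 24 BB.
Little-endian: lowest address holds the least-significant byte.
Reassemble most-significant byte first: BB 24 27 66 → 0xBB242766.

0xBB242766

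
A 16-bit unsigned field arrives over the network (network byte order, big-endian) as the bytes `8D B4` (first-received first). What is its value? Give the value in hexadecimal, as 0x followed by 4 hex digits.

Big-endian: lowest address holds the most-significant byte.
The bytes are already most-significant first: 0x8DB4.

0x8DB4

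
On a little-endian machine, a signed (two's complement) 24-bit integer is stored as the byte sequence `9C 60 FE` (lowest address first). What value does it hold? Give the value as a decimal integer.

-106340

Little-endian: lowest address holds the least-significant byte.
Reassemble most-significant byte first: FE 60 9C → 0xFE609C.
Top bit is set, so as a signed 24-bit value this is 0xFE609C − 2^24 = -106340.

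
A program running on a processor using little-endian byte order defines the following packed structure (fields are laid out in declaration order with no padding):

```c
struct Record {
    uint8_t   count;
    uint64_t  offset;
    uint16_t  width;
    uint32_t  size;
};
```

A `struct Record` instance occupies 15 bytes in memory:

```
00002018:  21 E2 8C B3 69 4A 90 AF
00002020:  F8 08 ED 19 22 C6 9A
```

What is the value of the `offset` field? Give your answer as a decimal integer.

`offset` follows `count` (1 byte), so it starts at byte offset 1 and occupies 8 bytes.
Bytes at offsets 1..8: E2 8C B3 69 4A 90 AF F8.
Little-endian stores the least-significant byte at the lowest address.
Reassemble most-significant byte first: F8 AF 90 4A 69 B3 8C E2 → 0xF8AF904A69B38CE2.
0xF8AF904A69B38CE2 = 17919700091605847266.

17919700091605847266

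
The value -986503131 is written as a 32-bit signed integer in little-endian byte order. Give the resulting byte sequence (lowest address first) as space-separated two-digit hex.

25 28 33 C5

Two's complement of -986503131 in 32 bits: 986503131 = 0x3ACCD7DB; invert → 0xC5332824; add 1 → 0xC5332825.
Split into bytes (most-significant first): C5 33 28 25.
Little-endian stores the least-significant byte at the lowest address.
So at ascending addresses the bytes are 25 28 33 C5.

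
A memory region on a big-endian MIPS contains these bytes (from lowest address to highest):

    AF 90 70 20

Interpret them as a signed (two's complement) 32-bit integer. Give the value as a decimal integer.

-1349488608

Big-endian stores the most-significant byte at the lowest address.
The bytes are already most-significant first: 0xAF907020.
Top bit is set, so as a signed 32-bit value this is 0xAF907020 − 2^32 = -1349488608.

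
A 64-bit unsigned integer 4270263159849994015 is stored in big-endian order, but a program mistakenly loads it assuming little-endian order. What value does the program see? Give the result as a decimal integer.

2289881487899968315

4270263159849994015 in 64-bit hexadecimal is 0x3B4305B8144BC71F.
Stored big-endian, the bytes at ascending addresses are 3B 43 05 B8 14 4B C7 1F.
Read back as little-endian, the first byte is least significant, giving 0x1FC74B14B805433B.
0x1FC74B14B805433B = 2289881487899968315.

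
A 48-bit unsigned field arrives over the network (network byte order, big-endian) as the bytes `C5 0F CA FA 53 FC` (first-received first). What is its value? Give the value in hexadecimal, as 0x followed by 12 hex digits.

Big-endian: lowest address holds the most-significant byte.
The bytes are already most-significant first: 0xC50FCAFA53FC.

0xC50FCAFA53FC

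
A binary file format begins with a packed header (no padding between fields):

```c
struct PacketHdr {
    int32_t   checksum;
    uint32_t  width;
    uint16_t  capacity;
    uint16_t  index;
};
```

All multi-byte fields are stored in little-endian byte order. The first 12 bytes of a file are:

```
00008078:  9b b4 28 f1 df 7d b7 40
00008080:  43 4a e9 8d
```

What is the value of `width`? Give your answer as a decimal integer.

1085767135

`width` follows `checksum` (4 bytes), so it starts at byte offset 4 and occupies 4 bytes.
Bytes at offsets 4..7: DF 7D B7 40.
In little-endian order the low byte comes first in memory.
Reassemble most-significant byte first: 40 B7 7D DF → 0x40B77DDF.
0x40B77DDF = 1085767135.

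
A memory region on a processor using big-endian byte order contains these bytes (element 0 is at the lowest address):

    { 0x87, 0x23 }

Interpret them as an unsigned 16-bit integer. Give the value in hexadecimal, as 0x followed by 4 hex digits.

In big-endian order the high byte comes first in memory.
The bytes are already most-significant first: 0x8723.

0x8723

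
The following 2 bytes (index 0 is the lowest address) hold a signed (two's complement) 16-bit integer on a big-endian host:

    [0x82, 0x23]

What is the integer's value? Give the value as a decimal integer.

Big-endian stores the most-significant byte at the lowest address.
The bytes are already most-significant first: 0x8223.
Top bit is set, so as a signed 16-bit value this is 0x8223 − 2^16 = -32221.

-32221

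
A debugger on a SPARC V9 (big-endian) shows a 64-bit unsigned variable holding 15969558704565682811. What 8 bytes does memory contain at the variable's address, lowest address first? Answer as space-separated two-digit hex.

DD 9F 45 08 0D 62 82 7B

15969558704565682811 in hexadecimal, padded to 64 bits, is 0xDD9F45080D62827B.
Split into bytes (most-significant first): DD 9F 45 08 0D 62 82 7B.
Big-endian: lowest address holds the most-significant byte.
So the memory order matches the most-significant-first order: DD 9F 45 08 0D 62 82 7B.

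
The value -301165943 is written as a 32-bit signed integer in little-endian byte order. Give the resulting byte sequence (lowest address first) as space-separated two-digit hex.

Two's complement of -301165943 in 32 bits: 301165943 = 0x11F36D77; invert → 0xEE0C9288; add 1 → 0xEE0C9289.
Split into bytes (most-significant first): EE 0C 92 89.
Little-endian stores the least-significant byte at the lowest address.
So at ascending addresses the bytes are 89 92 0C EE.

89 92 0C EE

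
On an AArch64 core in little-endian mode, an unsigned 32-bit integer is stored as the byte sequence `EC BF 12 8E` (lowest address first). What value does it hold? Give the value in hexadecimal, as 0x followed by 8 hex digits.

In little-endian order the low byte comes first in memory.
Reassemble most-significant byte first: 8E 12 BF EC → 0x8E12BFEC.

0x8E12BFEC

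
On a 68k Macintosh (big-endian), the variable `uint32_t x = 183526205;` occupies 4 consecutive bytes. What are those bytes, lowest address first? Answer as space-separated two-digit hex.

0A F0 63 3D

183526205 in hexadecimal, padded to 32 bits, is 0x0AF0633D.
Split into bytes (most-significant first): 0A F0 63 3D.
Big-endian: lowest address holds the most-significant byte.
So the memory order matches the most-significant-first order: 0A F0 63 3D.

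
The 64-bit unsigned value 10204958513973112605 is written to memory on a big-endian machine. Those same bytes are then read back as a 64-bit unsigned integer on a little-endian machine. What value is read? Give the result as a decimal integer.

2103171425443225485

10204958513973112605 in 64-bit hexadecimal is 0x8D9F4BB344F72F1D.
Stored big-endian, the bytes at ascending addresses are 8D 9F 4B B3 44 F7 2F 1D.
Read back as little-endian, the first byte is least significant, giving 0x1D2FF744B34B9F8D.
0x1D2FF744B34B9F8D = 2103171425443225485.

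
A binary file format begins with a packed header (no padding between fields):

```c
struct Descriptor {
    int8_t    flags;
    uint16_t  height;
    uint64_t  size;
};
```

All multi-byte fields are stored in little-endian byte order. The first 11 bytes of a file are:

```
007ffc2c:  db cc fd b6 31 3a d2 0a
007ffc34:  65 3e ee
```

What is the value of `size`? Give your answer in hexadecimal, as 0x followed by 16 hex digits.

0xEE3E650AD23A31B6

`size` follows `flags` (1 B), `height` (2 B), so it starts at offset 1 + 2 = 3 and occupies 8 bytes.
Bytes at offsets 3..10: B6 31 3A D2 0A 65 3E EE.
Little-endian stores the least-significant byte at the lowest address.
Reassemble most-significant byte first: EE 3E 65 0A D2 3A 31 B6 → 0xEE3E650AD23A31B6.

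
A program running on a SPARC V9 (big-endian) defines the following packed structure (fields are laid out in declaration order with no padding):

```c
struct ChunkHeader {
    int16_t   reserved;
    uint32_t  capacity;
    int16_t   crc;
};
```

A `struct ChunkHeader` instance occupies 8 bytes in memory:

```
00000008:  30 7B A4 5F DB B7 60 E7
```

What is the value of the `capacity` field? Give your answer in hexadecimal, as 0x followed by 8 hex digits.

0xA45FDBB7

`capacity` follows `reserved` (2 bytes), so it starts at byte offset 2 and occupies 4 bytes.
Bytes at offsets 2..5: A4 5F DB B7.
In big-endian order the high byte comes first in memory.
The bytes are already most-significant first: 0xA45FDBB7.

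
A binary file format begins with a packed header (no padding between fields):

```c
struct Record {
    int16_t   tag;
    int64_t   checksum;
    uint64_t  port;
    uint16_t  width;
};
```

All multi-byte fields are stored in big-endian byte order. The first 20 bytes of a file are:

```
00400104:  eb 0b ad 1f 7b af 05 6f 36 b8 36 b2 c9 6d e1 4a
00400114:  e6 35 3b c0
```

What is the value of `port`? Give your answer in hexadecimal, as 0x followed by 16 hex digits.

`port` follows `tag` (2 B), `checksum` (8 B), so it starts at offset 2 + 8 = 10 and occupies 8 bytes.
Bytes at offsets 10..17: 36 B2 C9 6D E1 4A E6 35.
Big-endian stores the most-significant byte at the lowest address.
The bytes are already most-significant first: 0x36B2C96DE14AE635.

0x36B2C96DE14AE635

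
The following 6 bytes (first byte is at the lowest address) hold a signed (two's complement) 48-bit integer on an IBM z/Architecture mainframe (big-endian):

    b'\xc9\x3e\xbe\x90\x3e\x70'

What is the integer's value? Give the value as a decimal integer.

Big-endian: lowest address holds the most-significant byte.
The bytes are already most-significant first: 0xC93EBE903E70.
Top bit is set, so as a signed 48-bit value this is 0xC93EBE903E70 − 2^48 = -60203654431120.

-60203654431120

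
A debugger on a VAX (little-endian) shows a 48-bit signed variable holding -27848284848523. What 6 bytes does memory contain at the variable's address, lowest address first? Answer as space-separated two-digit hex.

75 BE DF 10 AC E6

Two's complement of -27848284848523 in 48 bits: 27848284848523 = 0x1953EF20418B; invert → 0xE6AC10DFBE74; add 1 → 0xE6AC10DFBE75.
Split into bytes (most-significant first): E6 AC 10 DF BE 75.
Little-endian: lowest address holds the least-significant byte.
So at ascending addresses the bytes are 75 BE DF 10 AC E6.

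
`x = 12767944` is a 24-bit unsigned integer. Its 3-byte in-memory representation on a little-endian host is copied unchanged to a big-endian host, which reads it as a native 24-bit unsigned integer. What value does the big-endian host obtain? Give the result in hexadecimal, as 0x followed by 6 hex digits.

0xC8D2C2

12767944 in 24-bit hexadecimal is 0xC2D2C8.
Stored little-endian, the bytes at ascending addresses are C8 D2 C2.
Read back as big-endian, the last byte is least significant, giving 0xC8D2C2.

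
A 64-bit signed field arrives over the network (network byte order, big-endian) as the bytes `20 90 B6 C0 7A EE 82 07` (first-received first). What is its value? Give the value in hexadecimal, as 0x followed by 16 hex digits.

0x2090B6C07AEE8207

Big-endian stores the most-significant byte at the lowest address.
The bytes are already most-significant first: 0x2090B6C07AEE8207.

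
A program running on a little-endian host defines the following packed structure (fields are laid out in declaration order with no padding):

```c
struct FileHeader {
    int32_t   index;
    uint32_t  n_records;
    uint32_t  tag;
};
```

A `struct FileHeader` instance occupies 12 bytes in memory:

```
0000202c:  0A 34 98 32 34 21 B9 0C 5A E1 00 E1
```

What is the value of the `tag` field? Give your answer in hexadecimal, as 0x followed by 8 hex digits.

0xE100E15A

`tag` follows `index` (4 B), `n_records` (4 B), so it starts at offset 4 + 4 = 8 and occupies 4 bytes.
Bytes at offsets 8..11: 5A E1 00 E1.
In little-endian order the low byte comes first in memory.
Reassemble most-significant byte first: E1 00 E1 5A → 0xE100E15A.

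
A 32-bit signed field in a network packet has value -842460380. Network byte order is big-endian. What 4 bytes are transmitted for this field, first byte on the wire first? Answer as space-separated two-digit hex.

Two's complement of -842460380 in 32 bits: 842460380 = 0x3236ECDC; invert → 0xCDC91323; add 1 → 0xCDC91324.
Split into bytes (most-significant first): CD C9 13 24.
In big-endian order the high byte comes first in memory.
So the memory order matches the most-significant-first order: CD C9 13 24.

CD C9 13 24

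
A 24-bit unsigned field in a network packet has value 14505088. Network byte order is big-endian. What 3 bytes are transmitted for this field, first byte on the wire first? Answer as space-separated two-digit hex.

DD 54 80

14505088 in hexadecimal, padded to 24 bits, is 0xDD5480.
Split into bytes (most-significant first): DD 54 80.
Big-endian stores the most-significant byte at the lowest address.
So the memory order matches the most-significant-first order: DD 54 80.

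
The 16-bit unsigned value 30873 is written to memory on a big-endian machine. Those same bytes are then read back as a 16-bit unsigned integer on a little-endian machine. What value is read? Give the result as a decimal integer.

30873 in 16-bit hexadecimal is 0x7899.
Stored big-endian, the bytes at ascending addresses are 78 99.
Read back as little-endian, the first byte is least significant, giving 0x9978.
0x9978 = 39288.

39288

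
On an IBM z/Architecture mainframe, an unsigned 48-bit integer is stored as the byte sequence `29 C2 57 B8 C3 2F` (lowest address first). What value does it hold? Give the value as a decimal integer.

45914672120623

In big-endian order the high byte comes first in memory.
The bytes are already most-significant first: 0x29C257B8C32F.
0x29C257B8C32F = 45914672120623.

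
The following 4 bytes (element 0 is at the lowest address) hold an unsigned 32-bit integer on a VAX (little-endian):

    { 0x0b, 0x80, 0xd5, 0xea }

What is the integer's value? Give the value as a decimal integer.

3939860491

Little-endian stores the least-significant byte at the lowest address.
Reassemble most-significant byte first: EA D5 80 0B → 0xEAD5800B.
0xEAD5800B = 3939860491.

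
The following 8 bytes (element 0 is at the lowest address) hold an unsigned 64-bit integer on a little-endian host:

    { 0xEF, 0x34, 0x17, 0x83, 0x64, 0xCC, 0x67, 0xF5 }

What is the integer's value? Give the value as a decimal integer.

17683327193961673967

Little-endian: lowest address holds the least-significant byte.
Reassemble most-significant byte first: F5 67 CC 64 83 17 34 EF → 0xF567CC64831734EF.
0xF567CC64831734EF = 17683327193961673967.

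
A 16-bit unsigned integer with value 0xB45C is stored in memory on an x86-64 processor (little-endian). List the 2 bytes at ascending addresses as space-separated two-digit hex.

Split into bytes (most-significant first): B4 5C.
Little-endian: lowest address holds the least-significant byte.
So at ascending addresses the bytes are 5C B4.

5C B4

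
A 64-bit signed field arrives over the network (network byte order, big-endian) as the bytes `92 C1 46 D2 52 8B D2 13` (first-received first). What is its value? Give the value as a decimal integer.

-7871932804524944877

Big-endian stores the most-significant byte at the lowest address.
The bytes are already most-significant first: 0x92C146D2528BD213.
Top bit is set, so as a signed 64-bit value this is 0x92C146D2528BD213 − 2^64 = -7871932804524944877.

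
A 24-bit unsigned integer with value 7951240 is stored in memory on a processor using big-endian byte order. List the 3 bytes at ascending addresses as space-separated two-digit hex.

7951240 in hexadecimal, padded to 24 bits, is 0x795388.
Split into bytes (most-significant first): 79 53 88.
In big-endian order the high byte comes first in memory.
So the memory order matches the most-significant-first order: 79 53 88.

79 53 88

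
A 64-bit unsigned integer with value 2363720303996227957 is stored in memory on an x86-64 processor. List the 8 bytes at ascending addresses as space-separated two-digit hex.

75 D1 12 CC 17 9F CD 20

2363720303996227957 in hexadecimal, padded to 64 bits, is 0x20CD9F17CC12D175.
Split into bytes (most-significant first): 20 CD 9F 17 CC 12 D1 75.
In little-endian order the low byte comes first in memory.
So at ascending addresses the bytes are 75 D1 12 CC 17 9F CD 20.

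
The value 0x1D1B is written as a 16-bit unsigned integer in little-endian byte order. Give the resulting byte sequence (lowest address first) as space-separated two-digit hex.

Split into bytes (most-significant first): 1D 1B.
Little-endian: lowest address holds the least-significant byte.
So at ascending addresses the bytes are 1B 1D.

1B 1D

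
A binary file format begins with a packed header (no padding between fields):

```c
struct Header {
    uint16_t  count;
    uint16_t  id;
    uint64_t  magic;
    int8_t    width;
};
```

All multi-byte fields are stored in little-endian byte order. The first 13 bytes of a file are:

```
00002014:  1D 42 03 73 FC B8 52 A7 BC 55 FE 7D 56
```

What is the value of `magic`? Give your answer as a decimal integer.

`magic` follows `count` (2 B), `id` (2 B), so it starts at offset 2 + 2 = 4 and occupies 8 bytes.
Bytes at offsets 4..11: FC B8 52 A7 BC 55 FE 7D.
In little-endian order the low byte comes first in memory.
Reassemble most-significant byte first: 7D FE 55 BC A7 52 B8 FC → 0x7DFE55BCA752B8FC.
0x7DFE55BCA752B8FC = 9078788167574927612.

9078788167574927612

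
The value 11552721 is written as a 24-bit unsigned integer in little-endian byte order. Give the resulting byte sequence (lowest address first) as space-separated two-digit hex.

D1 47 B0

11552721 in hexadecimal, padded to 24 bits, is 0xB047D1.
Split into bytes (most-significant first): B0 47 D1.
Little-endian stores the least-significant byte at the lowest address.
So at ascending addresses the bytes are D1 47 B0.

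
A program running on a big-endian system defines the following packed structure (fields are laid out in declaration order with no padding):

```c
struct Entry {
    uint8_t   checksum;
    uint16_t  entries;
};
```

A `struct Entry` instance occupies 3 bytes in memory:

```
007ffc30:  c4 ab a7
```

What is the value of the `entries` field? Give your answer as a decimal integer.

43943

`entries` follows `checksum` (1 byte), so it starts at byte offset 1 and occupies 2 bytes.
Bytes at offsets 1..2: AB A7.
Big-endian: lowest address holds the most-significant byte.
The bytes are already most-significant first: 0xABA7.
0xABA7 = 43943.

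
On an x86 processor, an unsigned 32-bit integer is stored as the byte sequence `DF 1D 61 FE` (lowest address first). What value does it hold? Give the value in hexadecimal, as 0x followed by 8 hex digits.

0xFE611DDF

In little-endian order the low byte comes first in memory.
Reassemble most-significant byte first: FE 61 1D DF → 0xFE611DDF.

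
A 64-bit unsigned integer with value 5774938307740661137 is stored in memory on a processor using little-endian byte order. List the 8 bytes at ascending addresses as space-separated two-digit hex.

5774938307740661137 in hexadecimal, padded to 64 bits, is 0x5024B3CB40AD7591.
Split into bytes (most-significant first): 50 24 B3 CB 40 AD 75 91.
Little-endian: lowest address holds the least-significant byte.
So at ascending addresses the bytes are 91 75 AD 40 CB B3 24 50.

91 75 AD 40 CB B3 24 50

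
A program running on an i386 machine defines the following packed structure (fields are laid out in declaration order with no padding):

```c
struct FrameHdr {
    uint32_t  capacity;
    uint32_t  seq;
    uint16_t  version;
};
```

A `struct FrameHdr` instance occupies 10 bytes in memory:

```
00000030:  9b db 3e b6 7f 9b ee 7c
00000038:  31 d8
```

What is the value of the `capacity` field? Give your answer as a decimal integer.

`capacity` is the first field, at byte offset 0, occupying 4 bytes.
Bytes at offsets 0..3: 9B DB 3E B6.
In little-endian order the low byte comes first in memory.
Reassemble most-significant byte first: B6 3E DB 9B → 0xB63EDB9B.
0xB63EDB9B = 3057572763.

3057572763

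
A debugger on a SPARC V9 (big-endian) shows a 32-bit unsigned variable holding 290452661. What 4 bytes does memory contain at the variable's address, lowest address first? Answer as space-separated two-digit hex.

290452661 in hexadecimal, padded to 32 bits, is 0x114FF4B5.
Split into bytes (most-significant first): 11 4F F4 B5.
In big-endian order the high byte comes first in memory.
So the memory order matches the most-significant-first order: 11 4F F4 B5.

11 4F F4 B5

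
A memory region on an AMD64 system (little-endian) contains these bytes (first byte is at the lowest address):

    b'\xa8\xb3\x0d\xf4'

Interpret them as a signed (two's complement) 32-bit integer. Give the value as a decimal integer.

In little-endian order the low byte comes first in memory.
Reassemble most-significant byte first: F4 0D B3 A8 → 0xF40DB3A8.
Top bit is set, so as a signed 32-bit value this is 0xF40DB3A8 − 2^32 = -200428632.

-200428632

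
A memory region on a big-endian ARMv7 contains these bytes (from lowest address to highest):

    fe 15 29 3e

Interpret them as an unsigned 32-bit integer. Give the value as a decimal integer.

4262799678

Big-endian: lowest address holds the most-significant byte.
The bytes are already most-significant first: 0xFE15293E.
0xFE15293E = 4262799678.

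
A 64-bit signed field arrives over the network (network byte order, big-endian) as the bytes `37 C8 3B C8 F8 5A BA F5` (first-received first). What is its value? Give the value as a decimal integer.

4019528401774361333

Big-endian: lowest address holds the most-significant byte.
The bytes are already most-significant first: 0x37C83BC8F85ABAF5.
0x37C83BC8F85ABAF5 = 4019528401774361333.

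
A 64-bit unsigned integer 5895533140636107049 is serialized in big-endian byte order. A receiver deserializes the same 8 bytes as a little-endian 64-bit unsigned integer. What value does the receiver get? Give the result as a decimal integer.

2990716506320720209

5895533140636107049 in 64-bit hexadecimal is 0x51D12427D1288129.
Stored big-endian, the bytes at ascending addresses are 51 D1 24 27 D1 28 81 29.
Read back as little-endian, the first byte is least significant, giving 0x298128D12724D151.
0x298128D12724D151 = 2990716506320720209.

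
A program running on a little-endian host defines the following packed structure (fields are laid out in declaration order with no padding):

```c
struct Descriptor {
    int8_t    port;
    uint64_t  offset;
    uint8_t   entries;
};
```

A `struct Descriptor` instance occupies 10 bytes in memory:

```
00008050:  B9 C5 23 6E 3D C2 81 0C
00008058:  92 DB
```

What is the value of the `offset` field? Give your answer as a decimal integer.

10523929100512273349

`offset` follows `port` (1 byte), so it starts at byte offset 1 and occupies 8 bytes.
Bytes at offsets 1..8: C5 23 6E 3D C2 81 0C 92.
Little-endian stores the least-significant byte at the lowest address.
Reassemble most-significant byte first: 92 0C 81 C2 3D 6E 23 C5 → 0x920C81C23D6E23C5.
0x920C81C23D6E23C5 = 10523929100512273349.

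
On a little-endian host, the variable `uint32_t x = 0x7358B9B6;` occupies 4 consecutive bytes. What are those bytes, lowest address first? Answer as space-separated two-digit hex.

B6 B9 58 73

Split into bytes (most-significant first): 73 58 B9 B6.
Little-endian: lowest address holds the least-significant byte.
So at ascending addresses the bytes are B6 B9 58 73.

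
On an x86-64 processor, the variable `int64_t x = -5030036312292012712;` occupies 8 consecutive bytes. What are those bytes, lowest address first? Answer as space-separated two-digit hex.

58 CD 84 CE 9F B8 31 BA

Two's complement of -5030036312292012712 in 64 bits: 5030036312292012712 = 0x45CE4760317B32A8; invert → 0xBA31B89FCE84CD57; add 1 → 0xBA31B89FCE84CD58.
Split into bytes (most-significant first): BA 31 B8 9F CE 84 CD 58.
In little-endian order the low byte comes first in memory.
So at ascending addresses the bytes are 58 CD 84 CE 9F B8 31 BA.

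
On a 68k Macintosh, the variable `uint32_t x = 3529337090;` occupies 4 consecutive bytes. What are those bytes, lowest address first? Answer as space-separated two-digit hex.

D2 5D 69 02

3529337090 in hexadecimal, padded to 32 bits, is 0xD25D6902.
Split into bytes (most-significant first): D2 5D 69 02.
Big-endian stores the most-significant byte at the lowest address.
So the memory order matches the most-significant-first order: D2 5D 69 02.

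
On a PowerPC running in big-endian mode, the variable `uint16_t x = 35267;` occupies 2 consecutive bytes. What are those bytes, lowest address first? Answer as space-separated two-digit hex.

89 C3

35267 in hexadecimal, padded to 16 bits, is 0x89C3.
Split into bytes (most-significant first): 89 C3.
Big-endian stores the most-significant byte at the lowest address.
So the memory order matches the most-significant-first order: 89 C3.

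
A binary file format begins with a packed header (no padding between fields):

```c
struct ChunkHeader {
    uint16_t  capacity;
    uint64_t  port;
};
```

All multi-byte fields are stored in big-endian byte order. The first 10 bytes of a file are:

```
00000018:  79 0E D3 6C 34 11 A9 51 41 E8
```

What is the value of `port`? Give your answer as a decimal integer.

15234608889947308520

`port` follows `capacity` (2 bytes), so it starts at byte offset 2 and occupies 8 bytes.
Bytes at offsets 2..9: D3 6C 34 11 A9 51 41 E8.
Big-endian: lowest address holds the most-significant byte.
The bytes are already most-significant first: 0xD36C3411A95141E8.
0xD36C3411A95141E8 = 15234608889947308520.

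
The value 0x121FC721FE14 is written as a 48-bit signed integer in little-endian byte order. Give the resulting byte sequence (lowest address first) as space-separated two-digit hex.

Split into bytes (most-significant first): 12 1F C7 21 FE 14.
In little-endian order the low byte comes first in memory.
So at ascending addresses the bytes are 14 FE 21 C7 1F 12.

14 FE 21 C7 1F 12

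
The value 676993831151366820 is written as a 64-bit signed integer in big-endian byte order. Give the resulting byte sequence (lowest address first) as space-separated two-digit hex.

676993831151366820 in hexadecimal, padded to 64 bits, is 0x09652A4D74E872A4.
Split into bytes (most-significant first): 09 65 2A 4D 74 E8 72 A4.
Big-endian stores the most-significant byte at the lowest address.
So the memory order matches the most-significant-first order: 09 65 2A 4D 74 E8 72 A4.

09 65 2A 4D 74 E8 72 A4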